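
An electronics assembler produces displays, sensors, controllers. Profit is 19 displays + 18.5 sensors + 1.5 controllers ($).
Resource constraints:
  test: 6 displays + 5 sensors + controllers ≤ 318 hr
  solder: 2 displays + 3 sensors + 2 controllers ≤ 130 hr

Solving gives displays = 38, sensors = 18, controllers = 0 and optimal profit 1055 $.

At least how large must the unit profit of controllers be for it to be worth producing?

At the optimum: test uses 318 of 318 (binding); solder uses 130 of 130 (binding).
The binding rows give the dual system: 6·y_test + 2·y_solder = 19 and 5·y_test + 3·y_solder = 18.5.
→ y_test = 2.5 and y_solder = 2.
controllers enters the basis when its profit ≥ yᵀa₃ = 2.5·1 + 2·2 = 6.5.

6.5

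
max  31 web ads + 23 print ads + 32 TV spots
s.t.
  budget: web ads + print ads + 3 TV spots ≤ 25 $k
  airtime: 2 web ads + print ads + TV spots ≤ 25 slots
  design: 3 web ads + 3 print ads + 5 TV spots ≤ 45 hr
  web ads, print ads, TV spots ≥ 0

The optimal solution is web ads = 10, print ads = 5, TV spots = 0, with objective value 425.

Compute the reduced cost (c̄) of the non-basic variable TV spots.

Check each constraint at x*: budget 15/25 (slack 10); airtime 25/25 (tight); design 45/45 (tight).
Since budget is not tight, its dual is 0.
The binding rows give the dual system: 2·y_airtime + 3·y_design = 31 and 1·y_airtime + 3·y_design = 23.
Solving: y_airtime = 8, y_design = 5.
Reduced cost of TV spots: c₃ − yᵀa₃ = 32 − (8·1 + 5·5) = 32 − 33 = -1.

-1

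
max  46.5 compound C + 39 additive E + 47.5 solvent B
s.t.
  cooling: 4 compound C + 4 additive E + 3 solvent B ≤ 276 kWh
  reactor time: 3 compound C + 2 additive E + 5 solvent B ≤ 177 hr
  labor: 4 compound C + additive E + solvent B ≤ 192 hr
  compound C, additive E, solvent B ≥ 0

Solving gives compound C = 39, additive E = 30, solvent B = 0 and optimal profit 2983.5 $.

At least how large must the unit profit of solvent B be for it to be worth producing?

55.5

Check each constraint at x*: cooling 276/276 (tight); reactor time 177/177 (tight); labor 186/192 (slack 6).
Slack constraints have shadow price 0 (complementary slackness).
From A_Bᵀ y = c: 4·y_cooling + 3·y_reactor time = 46.5; 4·y_cooling + 2·y_reactor time = 39.
This yields shadow prices y_cooling = 6, y_reactor time = 7.5.
solvent B enters the basis when its profit ≥ yᵀa₃ = 6·3 + 7.5·5 = 55.5.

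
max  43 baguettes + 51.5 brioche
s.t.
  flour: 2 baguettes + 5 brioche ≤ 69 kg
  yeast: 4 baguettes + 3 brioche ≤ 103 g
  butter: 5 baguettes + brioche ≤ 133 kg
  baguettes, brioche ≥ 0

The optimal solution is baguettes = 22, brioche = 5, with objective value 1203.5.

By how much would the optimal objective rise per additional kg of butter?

0

Binding: flour and yeast. Non-binding: butter (18 unused).
By complementary slackness, y = 0 for the non-binding constraint.
The binding rows give the dual system: 2·y_flour + 4·y_yeast = 43 and 5·y_flour + 3·y_yeast = 51.5.
This yields shadow prices y_flour = 5.5, y_yeast = 8.
Shadow price of butter = 0.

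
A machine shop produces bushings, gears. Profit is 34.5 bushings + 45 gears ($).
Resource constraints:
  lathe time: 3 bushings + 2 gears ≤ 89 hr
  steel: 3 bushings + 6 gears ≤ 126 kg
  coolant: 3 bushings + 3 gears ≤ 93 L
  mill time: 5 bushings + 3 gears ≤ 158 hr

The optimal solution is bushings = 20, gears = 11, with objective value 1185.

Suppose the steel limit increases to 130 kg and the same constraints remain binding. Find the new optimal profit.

1199

Binding: steel and coolant. Non-binding: lathe time (7 unused), mill time (25 unused).
Slack constraints have shadow price 0 (complementary slackness).
Dual feasibility on the basic columns requires 3·y_steel + 3·y_coolant = 34.5, 6·y_steel + 3·y_coolant = 45.
This yields shadow prices y_steel = 3.5, y_coolant = 8.
Δz = y_steel·Δb = 3.5 × (4) = 14, so new z* = 1185 + 14 = 1199.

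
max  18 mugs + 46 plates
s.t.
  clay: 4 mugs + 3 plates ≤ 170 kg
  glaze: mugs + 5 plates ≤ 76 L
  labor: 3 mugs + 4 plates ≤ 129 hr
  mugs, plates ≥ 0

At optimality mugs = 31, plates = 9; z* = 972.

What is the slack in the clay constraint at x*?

clay used = 4·31 + 3·9 = 151; slack = 170 − 151 = 19.

19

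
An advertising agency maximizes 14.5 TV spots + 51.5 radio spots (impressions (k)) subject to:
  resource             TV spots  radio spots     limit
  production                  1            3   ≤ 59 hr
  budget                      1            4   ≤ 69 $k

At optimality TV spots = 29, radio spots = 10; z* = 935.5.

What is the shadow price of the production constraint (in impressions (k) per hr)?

6.5

Both production and budget are binding at x*.
Dual feasibility on the basic columns requires 1·y_production + 1·y_budget = 14.5, 3·y_production + 4·y_budget = 51.5.
→ y_production = 6.5 and y_budget = 8.
Shadow price of production = 6.5.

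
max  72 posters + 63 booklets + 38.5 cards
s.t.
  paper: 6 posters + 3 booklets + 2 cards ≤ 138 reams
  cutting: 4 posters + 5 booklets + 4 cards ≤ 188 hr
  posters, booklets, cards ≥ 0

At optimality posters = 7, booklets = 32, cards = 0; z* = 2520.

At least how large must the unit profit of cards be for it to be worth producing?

48

At the optimum: paper uses 138 of 138 (binding); cutting uses 188 of 188 (binding).
From A_Bᵀ y = c: 6·y_paper + 4·y_cutting = 72; 3·y_paper + 5·y_cutting = 63.
→ y_paper = 6 and y_cutting = 9.
cards enters the basis when its profit ≥ yᵀa₃ = 6·2 + 9·4 = 48.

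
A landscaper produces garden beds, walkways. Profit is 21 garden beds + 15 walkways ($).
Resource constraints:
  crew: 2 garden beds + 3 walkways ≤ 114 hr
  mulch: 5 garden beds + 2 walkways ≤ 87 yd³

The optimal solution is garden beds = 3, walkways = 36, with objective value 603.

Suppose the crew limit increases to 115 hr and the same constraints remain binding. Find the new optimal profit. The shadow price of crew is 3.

606

Δb = 1, so new z* = 603 + (3)·(1) = 603 + 3 = 606.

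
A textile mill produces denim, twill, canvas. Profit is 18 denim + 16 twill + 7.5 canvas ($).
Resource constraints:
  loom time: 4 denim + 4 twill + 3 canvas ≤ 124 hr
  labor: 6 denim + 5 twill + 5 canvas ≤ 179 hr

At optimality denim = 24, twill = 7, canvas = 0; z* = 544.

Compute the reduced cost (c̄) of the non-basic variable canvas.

-7

At the optimum: loom time uses 124 of 124 (binding); labor uses 179 of 179 (binding).
The binding rows give the dual system: 4·y_loom time + 6·y_labor = 18 and 4·y_loom time + 5·y_labor = 16.
Solving: y_loom time = 1.5, y_labor = 2.
Reduced cost of canvas: c₃ − yᵀa₃ = 7.5 − (1.5·3 + 2·5) = 7.5 − 14.5 = -7.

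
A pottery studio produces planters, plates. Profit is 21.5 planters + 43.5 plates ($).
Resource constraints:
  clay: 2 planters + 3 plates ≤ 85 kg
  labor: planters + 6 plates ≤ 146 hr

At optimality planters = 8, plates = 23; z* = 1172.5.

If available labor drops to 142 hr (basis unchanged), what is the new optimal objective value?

1162.5

Both clay and labor are binding at x*.
Dual feasibility on the basic columns requires 2·y_clay + 1·y_labor = 21.5, 3·y_clay + 6·y_labor = 43.5.
This yields shadow prices y_clay = 9.5, y_labor = 2.5.
Δz = y_labor·Δb = 2.5 × (-4) = -10, so new z* = 1172.5 − 10 = 1162.5.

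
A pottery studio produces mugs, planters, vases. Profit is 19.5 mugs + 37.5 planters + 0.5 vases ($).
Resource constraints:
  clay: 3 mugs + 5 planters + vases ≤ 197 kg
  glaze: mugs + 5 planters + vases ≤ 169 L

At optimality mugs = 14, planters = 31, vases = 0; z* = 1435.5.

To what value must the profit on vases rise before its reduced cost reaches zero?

Both clay and glaze are binding at x*.
From A_Bᵀ y = c: 3·y_clay + 1·y_glaze = 19.5; 5·y_clay + 5·y_glaze = 37.5.
Solving: y_clay = 6, y_glaze = 1.5.
vases enters the basis when its profit ≥ yᵀa₃ = 6·1 + 1.5·1 = 7.5.

7.5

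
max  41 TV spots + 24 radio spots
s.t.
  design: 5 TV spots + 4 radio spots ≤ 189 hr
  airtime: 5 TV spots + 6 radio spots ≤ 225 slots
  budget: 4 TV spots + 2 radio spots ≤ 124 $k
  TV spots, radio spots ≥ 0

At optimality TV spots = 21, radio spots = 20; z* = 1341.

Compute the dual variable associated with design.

0

Binding: airtime and budget. Non-binding: design (4 unused).
By complementary slackness, y = 0 for the non-binding constraint.
From A_Bᵀ y = c: 5·y_airtime + 4·y_budget = 41; 6·y_airtime + 2·y_budget = 24.
Solving: y_airtime = 1, y_budget = 9.
Shadow price of design = 0.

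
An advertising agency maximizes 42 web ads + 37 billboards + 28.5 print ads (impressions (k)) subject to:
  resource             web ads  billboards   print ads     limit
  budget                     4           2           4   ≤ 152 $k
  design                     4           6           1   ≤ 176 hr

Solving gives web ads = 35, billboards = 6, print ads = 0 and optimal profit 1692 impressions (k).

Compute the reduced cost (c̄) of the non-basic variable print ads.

At the optimum: budget uses 152 of 152 (binding); design uses 176 of 176 (binding).
Dual feasibility on the basic columns requires 4·y_budget + 4·y_design = 42, 2·y_budget + 6·y_design = 37.
→ y_budget = 6.5 and y_design = 4.
Reduced cost of print ads: c₃ − yᵀa₃ = 28.5 − (6.5·4 + 4·1) = 28.5 − 30 = -1.5.

-1.5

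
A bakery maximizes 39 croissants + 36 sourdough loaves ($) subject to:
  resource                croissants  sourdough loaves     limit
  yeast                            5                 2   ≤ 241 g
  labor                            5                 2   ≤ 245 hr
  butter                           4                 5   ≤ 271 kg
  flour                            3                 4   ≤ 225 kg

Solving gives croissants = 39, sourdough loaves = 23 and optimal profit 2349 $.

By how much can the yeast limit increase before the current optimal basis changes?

4

Binding constraints: yeast, butter. The basis is B = [[5,2],[4,5]] with det 17.
Per unit increase in yeast, x* moves by d = (0.2941, -0.2353).
The basis stays optimal until labor becomes binding; allowable increase = 4 g.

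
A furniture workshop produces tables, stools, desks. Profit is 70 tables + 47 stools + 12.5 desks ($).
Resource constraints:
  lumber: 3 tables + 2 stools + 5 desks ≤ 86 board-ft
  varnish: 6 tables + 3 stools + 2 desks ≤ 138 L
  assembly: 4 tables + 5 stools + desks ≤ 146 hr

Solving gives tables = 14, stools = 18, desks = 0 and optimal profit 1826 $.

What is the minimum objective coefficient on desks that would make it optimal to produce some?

Binding: varnish and assembly. Non-binding: lumber (8 unused).
Since lumber is not tight, its dual is 0.
Dual feasibility on the basic columns requires 6·y_varnish + 4·y_assembly = 70, 3·y_varnish + 5·y_assembly = 47.
This yields shadow prices y_varnish = 9, y_assembly = 4.
desks enters the basis when its profit ≥ yᵀa₃ = 9·2 + 4·1 = 22.

22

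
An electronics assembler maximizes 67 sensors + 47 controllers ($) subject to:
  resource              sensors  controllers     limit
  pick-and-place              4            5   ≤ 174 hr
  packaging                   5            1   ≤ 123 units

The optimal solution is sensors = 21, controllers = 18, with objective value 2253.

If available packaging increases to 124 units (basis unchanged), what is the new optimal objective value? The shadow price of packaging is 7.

Δb = 1, so new z* = 2253 + (7)·(1) = 2253 + 7 = 2260.

2260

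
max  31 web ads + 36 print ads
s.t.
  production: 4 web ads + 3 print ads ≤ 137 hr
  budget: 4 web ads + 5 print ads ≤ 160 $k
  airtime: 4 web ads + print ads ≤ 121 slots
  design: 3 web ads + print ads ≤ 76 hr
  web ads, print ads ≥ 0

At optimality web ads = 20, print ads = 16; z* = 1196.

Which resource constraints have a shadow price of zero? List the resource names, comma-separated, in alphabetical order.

airtime, production

production: 128/137 (slack 9)
budget: 160/160 (binding)
airtime: 96/121 (slack 25)
design: 76/76 (binding)
By complementary slackness, a constraint with positive slack has shadow price 0 → airtime, production.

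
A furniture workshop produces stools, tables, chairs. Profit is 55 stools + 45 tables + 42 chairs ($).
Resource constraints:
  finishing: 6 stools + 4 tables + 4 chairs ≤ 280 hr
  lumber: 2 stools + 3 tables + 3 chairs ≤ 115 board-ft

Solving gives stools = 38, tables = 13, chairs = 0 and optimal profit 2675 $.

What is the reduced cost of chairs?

At the optimum: finishing uses 280 of 280 (binding); lumber uses 115 of 115 (binding).
The binding rows give the dual system: 6·y_finishing + 2·y_lumber = 55 and 4·y_finishing + 3·y_lumber = 45.
→ y_finishing = 7.5 and y_lumber = 5.
Reduced cost of chairs: c₃ − yᵀa₃ = 42 − (7.5·4 + 5·3) = 42 − 45 = -3.

-3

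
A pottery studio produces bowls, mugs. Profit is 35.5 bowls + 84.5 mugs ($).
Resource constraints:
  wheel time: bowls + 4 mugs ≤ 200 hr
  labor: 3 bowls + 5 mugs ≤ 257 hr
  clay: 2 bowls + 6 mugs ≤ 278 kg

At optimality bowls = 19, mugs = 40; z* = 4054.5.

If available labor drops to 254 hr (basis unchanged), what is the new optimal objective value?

4038

Binding: labor and clay. Non-binding: wheel time (21 unused).
By complementary slackness, y = 0 for the non-binding constraint.
From A_Bᵀ y = c: 3·y_labor + 2·y_clay = 35.5; 5·y_labor + 6·y_clay = 84.5.
Solving: y_labor = 5.5, y_clay = 9.5.
Δz = y_labor·Δb = 5.5 × (-3) = -16.5, so new z* = 4054.5 − 16.5 = 4038.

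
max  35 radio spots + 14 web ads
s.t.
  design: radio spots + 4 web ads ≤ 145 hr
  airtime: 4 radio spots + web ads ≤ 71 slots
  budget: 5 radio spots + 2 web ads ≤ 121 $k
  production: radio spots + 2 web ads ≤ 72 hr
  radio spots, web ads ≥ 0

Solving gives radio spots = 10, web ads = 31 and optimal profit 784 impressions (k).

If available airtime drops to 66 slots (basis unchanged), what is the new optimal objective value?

Check each constraint at x*: design 134/145 (slack 11); airtime 71/71 (tight); budget 112/121 (slack 9); production 72/72 (tight).
By complementary slackness, y = 0 for the non-binding constraints.
Dual feasibility on the basic columns requires 4·y_airtime + 1·y_production = 35, 1·y_airtime + 2·y_production = 14.
Solving: y_airtime = 8, y_production = 3.
Δz = y_airtime·Δb = 8 × (-5) = -40, so new z* = 784 − 40 = 744.

744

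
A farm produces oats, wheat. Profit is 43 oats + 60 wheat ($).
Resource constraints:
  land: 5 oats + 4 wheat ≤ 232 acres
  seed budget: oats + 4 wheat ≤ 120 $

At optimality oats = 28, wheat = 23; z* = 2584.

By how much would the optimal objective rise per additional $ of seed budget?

8

At the optimum: land uses 232 of 232 (binding); seed budget uses 120 of 120 (binding).
Dual feasibility on the basic columns requires 5·y_land + 1·y_seed budget = 43, 4·y_land + 4·y_seed budget = 60.
Solving: y_land = 7, y_seed budget = 8.
Shadow price of seed budget = 8.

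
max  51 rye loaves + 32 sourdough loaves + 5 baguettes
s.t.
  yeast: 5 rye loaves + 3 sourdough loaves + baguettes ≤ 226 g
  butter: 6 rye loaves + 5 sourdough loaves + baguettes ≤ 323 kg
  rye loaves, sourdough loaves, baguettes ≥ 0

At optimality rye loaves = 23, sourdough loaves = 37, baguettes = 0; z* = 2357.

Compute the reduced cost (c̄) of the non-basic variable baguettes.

-5

At the optimum: yeast uses 226 of 226 (binding); butter uses 323 of 323 (binding).
Dual feasibility on the basic columns requires 5·y_yeast + 6·y_butter = 51, 3·y_yeast + 5·y_butter = 32.
This yields shadow prices y_yeast = 9, y_butter = 1.
Reduced cost of baguettes: c₃ − yᵀa₃ = 5 − (9·1 + 1·1) = 5 − 10 = -5.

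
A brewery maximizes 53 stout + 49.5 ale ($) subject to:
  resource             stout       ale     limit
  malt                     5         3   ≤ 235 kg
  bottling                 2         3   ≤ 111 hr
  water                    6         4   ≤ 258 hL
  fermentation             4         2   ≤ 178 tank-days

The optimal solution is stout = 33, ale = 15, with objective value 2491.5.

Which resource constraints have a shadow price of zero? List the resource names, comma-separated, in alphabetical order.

fermentation, malt

malt: 210/235 (slack 25)
bottling: 111/111 (binding)
water: 258/258 (binding)
fermentation: 162/178 (slack 16)
By complementary slackness, a constraint with positive slack has shadow price 0 → fermentation, malt.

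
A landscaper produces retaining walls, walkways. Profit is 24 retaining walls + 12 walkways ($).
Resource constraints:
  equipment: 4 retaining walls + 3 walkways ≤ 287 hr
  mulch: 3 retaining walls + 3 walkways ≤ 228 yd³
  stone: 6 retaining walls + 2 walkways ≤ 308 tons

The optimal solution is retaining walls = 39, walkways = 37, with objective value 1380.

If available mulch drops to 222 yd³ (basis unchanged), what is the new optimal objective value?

1368

Check each constraint at x*: equipment 267/287 (slack 20); mulch 228/228 (tight); stone 308/308 (tight).
Since equipment is not tight, its dual is 0.
Dual feasibility on the basic columns requires 3·y_mulch + 6·y_stone = 24, 3·y_mulch + 2·y_stone = 12.
→ y_mulch = 2 and y_stone = 3.
Δz = y_mulch·Δb = 2 × (-6) = -12, so new z* = 1380 − 12 = 1368.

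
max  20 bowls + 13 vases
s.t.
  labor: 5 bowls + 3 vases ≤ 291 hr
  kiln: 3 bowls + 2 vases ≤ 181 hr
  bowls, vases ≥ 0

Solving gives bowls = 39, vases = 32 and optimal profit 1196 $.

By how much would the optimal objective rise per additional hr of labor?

1

Both labor and kiln are binding at x*.
From A_Bᵀ y = c: 5·y_labor + 3·y_kiln = 20; 3·y_labor + 2·y_kiln = 13.
This yields shadow prices y_labor = 1, y_kiln = 5.
Shadow price of labor = 1.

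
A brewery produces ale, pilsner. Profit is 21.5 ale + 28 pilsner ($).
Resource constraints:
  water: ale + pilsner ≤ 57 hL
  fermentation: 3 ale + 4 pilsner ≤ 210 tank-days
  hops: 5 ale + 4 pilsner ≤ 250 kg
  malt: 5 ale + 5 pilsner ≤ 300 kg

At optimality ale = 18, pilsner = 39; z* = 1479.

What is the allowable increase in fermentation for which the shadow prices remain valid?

Binding constraints: water, fermentation. The basis is B = [[1,1],[3,4]] with det 1.
Per unit increase in fermentation, x* moves by d = (-1, 1).
The basis stays optimal until ale reaches 0; allowable increase = 18 tank-days.

18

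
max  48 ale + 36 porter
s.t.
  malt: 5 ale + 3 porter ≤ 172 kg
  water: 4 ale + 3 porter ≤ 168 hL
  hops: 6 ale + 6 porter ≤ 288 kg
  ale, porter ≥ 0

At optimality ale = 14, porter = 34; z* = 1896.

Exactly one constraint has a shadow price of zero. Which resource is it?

malt: 172/172 (binding)
water: 158/168 (slack 10)
hops: 288/288 (binding)
By complementary slackness, a constraint with positive slack has shadow price 0 → water.

water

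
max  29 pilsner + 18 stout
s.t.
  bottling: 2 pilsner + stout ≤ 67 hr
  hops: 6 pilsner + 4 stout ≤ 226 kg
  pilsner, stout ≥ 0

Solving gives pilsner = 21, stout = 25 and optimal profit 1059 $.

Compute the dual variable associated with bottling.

4

At the optimum: bottling uses 67 of 67 (binding); hops uses 226 of 226 (binding).
From A_Bᵀ y = c: 2·y_bottling + 6·y_hops = 29; 1·y_bottling + 4·y_hops = 18.
Solving: y_bottling = 4, y_hops = 3.5.
Shadow price of bottling = 4.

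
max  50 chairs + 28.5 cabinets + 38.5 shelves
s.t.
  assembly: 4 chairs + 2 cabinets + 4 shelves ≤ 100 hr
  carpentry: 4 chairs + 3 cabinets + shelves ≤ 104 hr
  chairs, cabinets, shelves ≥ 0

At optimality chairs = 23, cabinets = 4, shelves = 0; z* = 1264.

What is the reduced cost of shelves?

-1

Both assembly and carpentry are binding at x*.
From A_Bᵀ y = c: 4·y_assembly + 4·y_carpentry = 50; 2·y_assembly + 3·y_carpentry = 28.5.
This yields shadow prices y_assembly = 9, y_carpentry = 3.5.
Reduced cost of shelves: c₃ − yᵀa₃ = 38.5 − (9·4 + 3.5·1) = 38.5 − 39.5 = -1.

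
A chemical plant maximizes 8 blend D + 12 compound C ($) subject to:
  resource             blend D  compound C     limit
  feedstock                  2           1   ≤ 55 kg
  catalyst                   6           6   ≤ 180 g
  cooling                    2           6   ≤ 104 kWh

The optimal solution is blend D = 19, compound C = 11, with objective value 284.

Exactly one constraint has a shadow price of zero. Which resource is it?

feedstock: 49/55 (slack 6)
catalyst: 180/180 (binding)
cooling: 104/104 (binding)
By complementary slackness, a constraint with positive slack has shadow price 0 → feedstock.

feedstock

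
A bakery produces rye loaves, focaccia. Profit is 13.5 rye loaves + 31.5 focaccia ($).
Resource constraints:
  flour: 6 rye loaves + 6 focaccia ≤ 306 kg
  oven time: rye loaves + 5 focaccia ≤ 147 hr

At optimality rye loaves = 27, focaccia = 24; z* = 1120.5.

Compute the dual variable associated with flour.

1.5

Check each constraint at x*: flour 306/306 (tight); oven time 147/147 (tight).
Dual feasibility on the basic columns requires 6·y_flour + 1·y_oven time = 13.5, 6·y_flour + 5·y_oven time = 31.5.
Solving: y_flour = 1.5, y_oven time = 4.5.
Shadow price of flour = 1.5.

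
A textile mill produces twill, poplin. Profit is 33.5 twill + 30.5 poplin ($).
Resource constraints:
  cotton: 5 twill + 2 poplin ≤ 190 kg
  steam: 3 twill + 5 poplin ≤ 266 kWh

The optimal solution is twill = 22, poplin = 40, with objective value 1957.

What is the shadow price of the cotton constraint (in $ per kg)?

At the optimum: cotton uses 190 of 190 (binding); steam uses 266 of 266 (binding).
From A_Bᵀ y = c: 5·y_cotton + 3·y_steam = 33.5; 2·y_cotton + 5·y_steam = 30.5.
Solving: y_cotton = 4, y_steam = 4.5.
Shadow price of cotton = 4.

4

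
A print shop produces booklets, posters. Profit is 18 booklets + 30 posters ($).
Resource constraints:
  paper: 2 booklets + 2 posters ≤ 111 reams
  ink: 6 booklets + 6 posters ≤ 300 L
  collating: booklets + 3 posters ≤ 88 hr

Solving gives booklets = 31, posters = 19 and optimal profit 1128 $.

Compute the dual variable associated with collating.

Binding: ink and collating. Non-binding: paper (11 unused).
By complementary slackness, y = 0 for the non-binding constraint.
The binding rows give the dual system: 6·y_ink + 1·y_collating = 18 and 6·y_ink + 3·y_collating = 30.
Solving: y_ink = 2, y_collating = 6.
Shadow price of collating = 6.

6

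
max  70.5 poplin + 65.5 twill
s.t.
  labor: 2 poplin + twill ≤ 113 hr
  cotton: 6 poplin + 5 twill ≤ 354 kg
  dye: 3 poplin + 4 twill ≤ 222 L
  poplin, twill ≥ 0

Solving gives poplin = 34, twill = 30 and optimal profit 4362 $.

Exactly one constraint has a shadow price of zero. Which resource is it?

labor: 98/113 (slack 15)
cotton: 354/354 (binding)
dye: 222/222 (binding)
By complementary slackness, a constraint with positive slack has shadow price 0 → labor.

labor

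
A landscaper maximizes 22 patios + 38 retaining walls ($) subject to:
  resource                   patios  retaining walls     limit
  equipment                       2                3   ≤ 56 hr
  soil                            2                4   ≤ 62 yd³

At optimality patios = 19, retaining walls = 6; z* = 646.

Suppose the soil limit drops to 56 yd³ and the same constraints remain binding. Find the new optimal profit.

Check each constraint at x*: equipment 56/56 (tight); soil 62/62 (tight).
Dual feasibility on the basic columns requires 2·y_equipment + 2·y_soil = 22, 3·y_equipment + 4·y_soil = 38.
This yields shadow prices y_equipment = 6, y_soil = 5.
Δz = y_soil·Δb = 5 × (-6) = -30, so new z* = 646 − 30 = 616.

616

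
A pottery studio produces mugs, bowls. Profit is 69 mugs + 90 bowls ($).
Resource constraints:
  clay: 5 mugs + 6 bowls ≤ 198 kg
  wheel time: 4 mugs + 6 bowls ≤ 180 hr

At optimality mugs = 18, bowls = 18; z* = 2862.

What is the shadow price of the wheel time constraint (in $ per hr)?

6

At the optimum: clay uses 198 of 198 (binding); wheel time uses 180 of 180 (binding).
The binding rows give the dual system: 5·y_clay + 4·y_wheel time = 69 and 6·y_clay + 6·y_wheel time = 90.
→ y_clay = 9 and y_wheel time = 6.
Shadow price of wheel time = 6.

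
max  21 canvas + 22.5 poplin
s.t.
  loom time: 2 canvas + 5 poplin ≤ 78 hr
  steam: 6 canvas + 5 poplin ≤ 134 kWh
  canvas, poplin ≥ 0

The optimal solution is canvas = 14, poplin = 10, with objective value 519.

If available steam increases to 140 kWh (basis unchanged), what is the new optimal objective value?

Check each constraint at x*: loom time 78/78 (tight); steam 134/134 (tight).
The binding rows give the dual system: 2·y_loom time + 6·y_steam = 21 and 5·y_loom time + 5·y_steam = 22.5.
Solving: y_loom time = 1.5, y_steam = 3.
Δz = y_steam·Δb = 3 × (6) = 18, so new z* = 519 + 18 = 537.

537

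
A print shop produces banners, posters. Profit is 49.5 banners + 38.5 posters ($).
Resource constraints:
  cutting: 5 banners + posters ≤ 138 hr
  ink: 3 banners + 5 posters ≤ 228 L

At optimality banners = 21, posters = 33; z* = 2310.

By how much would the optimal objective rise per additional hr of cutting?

At the optimum: cutting uses 138 of 138 (binding); ink uses 228 of 228 (binding).
The binding rows give the dual system: 5·y_cutting + 3·y_ink = 49.5 and 1·y_cutting + 5·y_ink = 38.5.
Solving: y_cutting = 6, y_ink = 6.5.
Shadow price of cutting = 6.

6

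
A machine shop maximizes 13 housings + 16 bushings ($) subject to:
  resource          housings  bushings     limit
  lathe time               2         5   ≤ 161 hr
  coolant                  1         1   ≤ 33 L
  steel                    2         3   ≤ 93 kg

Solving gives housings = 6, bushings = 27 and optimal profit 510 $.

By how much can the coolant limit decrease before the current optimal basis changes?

Binding constraints: coolant, steel. The basis is B = [[1,1],[2,3]] with det 1.
Per unit decrease in coolant, x* moves by d = (-3, 2).
The basis stays optimal until housings reaches 0; allowable decrease = 2 L.

2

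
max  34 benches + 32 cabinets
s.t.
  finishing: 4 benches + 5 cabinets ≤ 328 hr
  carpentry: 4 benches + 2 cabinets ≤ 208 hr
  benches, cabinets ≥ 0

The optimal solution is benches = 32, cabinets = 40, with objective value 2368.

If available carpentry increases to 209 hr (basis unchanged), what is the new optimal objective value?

2371.5

Both finishing and carpentry are binding at x*.
Dual feasibility on the basic columns requires 4·y_finishing + 4·y_carpentry = 34, 5·y_finishing + 2·y_carpentry = 32.
This yields shadow prices y_finishing = 5, y_carpentry = 3.5.
Δz = y_carpentry·Δb = 3.5 × (1) = 3.5, so new z* = 2368 + 3.5 = 2371.5.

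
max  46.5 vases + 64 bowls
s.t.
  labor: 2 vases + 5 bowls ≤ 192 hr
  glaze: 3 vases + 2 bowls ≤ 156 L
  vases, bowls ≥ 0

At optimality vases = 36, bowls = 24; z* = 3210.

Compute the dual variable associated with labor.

Both labor and glaze are binding at x*.
The binding rows give the dual system: 2·y_labor + 3·y_glaze = 46.5 and 5·y_labor + 2·y_glaze = 64.
→ y_labor = 9 and y_glaze = 9.5.
Shadow price of labor = 9.

9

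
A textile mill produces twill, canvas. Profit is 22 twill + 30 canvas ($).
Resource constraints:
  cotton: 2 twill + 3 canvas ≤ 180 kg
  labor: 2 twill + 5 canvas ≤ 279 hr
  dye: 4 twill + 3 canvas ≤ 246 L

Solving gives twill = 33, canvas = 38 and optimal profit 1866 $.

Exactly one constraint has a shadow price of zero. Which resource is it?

cotton: 180/180 (binding)
labor: 256/279 (slack 23)
dye: 246/246 (binding)
By complementary slackness, a constraint with positive slack has shadow price 0 → labor.

labor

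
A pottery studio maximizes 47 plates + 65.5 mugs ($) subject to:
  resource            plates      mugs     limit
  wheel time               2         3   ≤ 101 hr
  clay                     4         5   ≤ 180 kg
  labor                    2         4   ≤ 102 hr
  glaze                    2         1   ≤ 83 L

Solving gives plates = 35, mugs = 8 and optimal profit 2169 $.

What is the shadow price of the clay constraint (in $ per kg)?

Check each constraint at x*: wheel time 94/101 (slack 7); clay 180/180 (tight); labor 102/102 (tight); glaze 78/83 (slack 5).
Slack constraints have shadow price 0 (complementary slackness).
From A_Bᵀ y = c: 4·y_clay + 2·y_labor = 47; 5·y_clay + 4·y_labor = 65.5.
→ y_clay = 9.5 and y_labor = 4.5.
Shadow price of clay = 9.5.

9.5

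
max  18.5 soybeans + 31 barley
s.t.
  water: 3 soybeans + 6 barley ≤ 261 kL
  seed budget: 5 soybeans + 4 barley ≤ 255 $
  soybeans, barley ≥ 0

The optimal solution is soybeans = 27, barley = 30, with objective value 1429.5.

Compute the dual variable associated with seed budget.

Both water and seed budget are binding at x*.
From A_Bᵀ y = c: 3·y_water + 5·y_seed budget = 18.5; 6·y_water + 4·y_seed budget = 31.
This yields shadow prices y_water = 4.5, y_seed budget = 1.
Shadow price of seed budget = 1.

1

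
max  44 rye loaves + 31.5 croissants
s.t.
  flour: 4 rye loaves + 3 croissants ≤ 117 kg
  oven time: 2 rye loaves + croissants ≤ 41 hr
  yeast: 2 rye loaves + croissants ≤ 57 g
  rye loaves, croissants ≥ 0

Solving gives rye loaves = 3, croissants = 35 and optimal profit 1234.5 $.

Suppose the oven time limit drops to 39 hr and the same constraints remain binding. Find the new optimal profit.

At the optimum: flour uses 117 of 117 (binding); oven time uses 41 of 41 (binding); yeast uses 41 of 57 (slack = 16).
Since yeast is not tight, its dual is 0.
Dual feasibility on the basic columns requires 4·y_flour + 2·y_oven time = 44, 3·y_flour + 1·y_oven time = 31.5.
This yields shadow prices y_flour = 9.5, y_oven time = 3.
Δz = y_oven time·Δb = 3 × (-2) = -6, so new z* = 1234.5 − 6 = 1228.5.

1228.5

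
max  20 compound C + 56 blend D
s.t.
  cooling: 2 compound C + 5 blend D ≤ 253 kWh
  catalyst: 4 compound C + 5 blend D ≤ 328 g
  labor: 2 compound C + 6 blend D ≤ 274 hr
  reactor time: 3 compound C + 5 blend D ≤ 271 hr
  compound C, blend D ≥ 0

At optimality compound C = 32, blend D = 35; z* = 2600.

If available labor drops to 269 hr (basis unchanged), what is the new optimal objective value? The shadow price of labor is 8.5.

Δb = -5, so new z* = 2600 + (8.5)·(-5) = 2600 − 42.5 = 2557.5.

2557.5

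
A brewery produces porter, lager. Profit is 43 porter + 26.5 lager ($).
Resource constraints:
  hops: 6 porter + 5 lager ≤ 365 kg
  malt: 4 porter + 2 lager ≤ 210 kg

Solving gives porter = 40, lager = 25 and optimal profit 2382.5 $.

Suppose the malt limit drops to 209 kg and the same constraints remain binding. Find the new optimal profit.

2375.5

Check each constraint at x*: hops 365/365 (tight); malt 210/210 (tight).
Dual feasibility on the basic columns requires 6·y_hops + 4·y_malt = 43, 5·y_hops + 2·y_malt = 26.5.
This yields shadow prices y_hops = 2.5, y_malt = 7.
Δz = y_malt·Δb = 7 × (-1) = -7, so new z* = 2382.5 − 7 = 2375.5.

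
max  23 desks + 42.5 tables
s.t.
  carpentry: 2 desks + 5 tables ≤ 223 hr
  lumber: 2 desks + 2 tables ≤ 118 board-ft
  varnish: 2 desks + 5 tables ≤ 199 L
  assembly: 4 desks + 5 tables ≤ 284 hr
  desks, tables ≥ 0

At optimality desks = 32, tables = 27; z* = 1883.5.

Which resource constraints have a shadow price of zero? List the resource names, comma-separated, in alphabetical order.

assembly, carpentry

carpentry: 199/223 (slack 24)
lumber: 118/118 (binding)
varnish: 199/199 (binding)
assembly: 263/284 (slack 21)
By complementary slackness, a constraint with positive slack has shadow price 0 → assembly, carpentry.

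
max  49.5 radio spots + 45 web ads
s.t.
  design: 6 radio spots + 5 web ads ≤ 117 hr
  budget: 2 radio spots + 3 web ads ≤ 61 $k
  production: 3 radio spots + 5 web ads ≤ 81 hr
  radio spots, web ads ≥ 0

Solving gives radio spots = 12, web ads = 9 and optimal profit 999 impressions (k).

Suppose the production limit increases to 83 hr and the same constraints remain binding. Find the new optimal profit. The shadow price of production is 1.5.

Δb = 2, so new z* = 999 + (1.5)·(2) = 999 + 3 = 1002.

1002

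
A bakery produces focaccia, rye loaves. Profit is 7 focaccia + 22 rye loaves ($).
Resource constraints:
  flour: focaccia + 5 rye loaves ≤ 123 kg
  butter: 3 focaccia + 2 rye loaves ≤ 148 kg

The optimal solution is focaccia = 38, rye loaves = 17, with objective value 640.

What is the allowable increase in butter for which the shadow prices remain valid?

221

Binding constraints: flour, butter. The basis is B = [[1,5],[3,2]] with det -13.
Per unit increase in butter, x* moves by d = (0.3846, -0.0769).
The basis stays optimal until rye loaves reaches 0; allowable increase = 221 kg.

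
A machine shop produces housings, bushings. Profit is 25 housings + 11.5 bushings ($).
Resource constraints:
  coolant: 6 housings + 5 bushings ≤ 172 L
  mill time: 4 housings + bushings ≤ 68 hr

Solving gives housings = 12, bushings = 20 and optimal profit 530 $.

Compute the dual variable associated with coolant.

1.5

At the optimum: coolant uses 172 of 172 (binding); mill time uses 68 of 68 (binding).
The binding rows give the dual system: 6·y_coolant + 4·y_mill time = 25 and 5·y_coolant + 1·y_mill time = 11.5.
This yields shadow prices y_coolant = 1.5, y_mill time = 4.
Shadow price of coolant = 1.5.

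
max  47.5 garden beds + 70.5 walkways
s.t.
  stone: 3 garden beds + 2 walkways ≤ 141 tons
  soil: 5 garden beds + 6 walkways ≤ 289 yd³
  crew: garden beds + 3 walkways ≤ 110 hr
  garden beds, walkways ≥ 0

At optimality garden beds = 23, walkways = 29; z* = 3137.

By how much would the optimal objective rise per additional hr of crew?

At the optimum: stone uses 127 of 141 (slack = 14); soil uses 289 of 289 (binding); crew uses 110 of 110 (binding).
Since stone is not tight, its dual is 0.
Dual feasibility on the basic columns requires 5·y_soil + 1·y_crew = 47.5, 6·y_soil + 3·y_crew = 70.5.
→ y_soil = 8 and y_crew = 7.5.
Shadow price of crew = 7.5.

7.5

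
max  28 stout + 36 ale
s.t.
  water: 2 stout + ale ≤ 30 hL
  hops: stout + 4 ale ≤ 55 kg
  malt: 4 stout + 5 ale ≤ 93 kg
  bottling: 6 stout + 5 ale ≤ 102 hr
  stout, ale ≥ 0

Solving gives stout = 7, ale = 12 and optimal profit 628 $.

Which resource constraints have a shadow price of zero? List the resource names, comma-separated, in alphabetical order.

water: 26/30 (slack 4)
hops: 55/55 (binding)
malt: 88/93 (slack 5)
bottling: 102/102 (binding)
By complementary slackness, a constraint with positive slack has shadow price 0 → malt, water.

malt, water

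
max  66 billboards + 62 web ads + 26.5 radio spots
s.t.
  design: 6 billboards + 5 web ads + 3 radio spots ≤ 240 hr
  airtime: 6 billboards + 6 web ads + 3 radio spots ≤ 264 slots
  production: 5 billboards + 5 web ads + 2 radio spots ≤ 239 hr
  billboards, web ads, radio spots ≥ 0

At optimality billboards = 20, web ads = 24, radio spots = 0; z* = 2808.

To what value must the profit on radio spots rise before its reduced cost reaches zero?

At the optimum: design uses 240 of 240 (binding); airtime uses 264 of 264 (binding); production uses 220 of 239 (slack = 19).
Since production is not tight, its dual is 0.
The binding rows give the dual system: 6·y_design + 6·y_airtime = 66 and 5·y_design + 6·y_airtime = 62.
→ y_design = 4 and y_airtime = 7.
radio spots enters the basis when its profit ≥ yᵀa₃ = 4·3 + 7·3 = 33.

33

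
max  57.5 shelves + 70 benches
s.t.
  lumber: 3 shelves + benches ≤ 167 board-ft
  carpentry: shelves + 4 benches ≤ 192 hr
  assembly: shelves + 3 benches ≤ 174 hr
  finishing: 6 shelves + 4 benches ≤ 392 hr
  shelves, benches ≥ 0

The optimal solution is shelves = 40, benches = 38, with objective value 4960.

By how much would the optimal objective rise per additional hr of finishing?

8

At the optimum: lumber uses 158 of 167 (slack = 9); carpentry uses 192 of 192 (binding); assembly uses 154 of 174 (slack = 20); finishing uses 392 of 392 (binding).
Slack constraints have shadow price 0 (complementary slackness).
The binding rows give the dual system: 1·y_carpentry + 6·y_finishing = 57.5 and 4·y_carpentry + 4·y_finishing = 70.
Solving: y_carpentry = 9.5, y_finishing = 8.
Shadow price of finishing = 8.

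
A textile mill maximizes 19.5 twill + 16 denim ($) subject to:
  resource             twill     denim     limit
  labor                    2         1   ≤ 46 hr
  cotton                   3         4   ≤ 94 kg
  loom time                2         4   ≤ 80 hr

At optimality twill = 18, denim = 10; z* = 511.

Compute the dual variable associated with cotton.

2.5

Check each constraint at x*: labor 46/46 (tight); cotton 94/94 (tight); loom time 76/80 (slack 4).
Since loom time is not tight, its dual is 0.
From A_Bᵀ y = c: 2·y_labor + 3·y_cotton = 19.5; 1·y_labor + 4·y_cotton = 16.
Solving: y_labor = 6, y_cotton = 2.5.
Shadow price of cotton = 2.5.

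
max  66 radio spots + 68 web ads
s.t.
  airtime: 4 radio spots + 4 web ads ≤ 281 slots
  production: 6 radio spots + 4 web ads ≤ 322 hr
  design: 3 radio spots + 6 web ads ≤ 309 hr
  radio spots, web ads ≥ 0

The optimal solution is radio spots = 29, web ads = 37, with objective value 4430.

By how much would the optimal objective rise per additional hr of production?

At the optimum: airtime uses 264 of 281 (slack = 17); production uses 322 of 322 (binding); design uses 309 of 309 (binding).
Since airtime is not tight, its dual is 0.
The binding rows give the dual system: 6·y_production + 3·y_design = 66 and 4·y_production + 6·y_design = 68.
This yields shadow prices y_production = 8, y_design = 6.
Shadow price of production = 8.

8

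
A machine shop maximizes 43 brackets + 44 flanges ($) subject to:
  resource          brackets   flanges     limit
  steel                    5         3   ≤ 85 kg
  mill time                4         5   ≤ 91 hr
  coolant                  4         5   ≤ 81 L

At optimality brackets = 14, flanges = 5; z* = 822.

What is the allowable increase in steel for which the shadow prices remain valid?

16.25

Binding constraints: steel, coolant. The basis is B = [[5,3],[4,5]] with det 13.
Per unit increase in steel, x* moves by d = (0.3846, -0.3077).
The basis stays optimal until flanges reaches 0; allowable increase = 16.25 kg.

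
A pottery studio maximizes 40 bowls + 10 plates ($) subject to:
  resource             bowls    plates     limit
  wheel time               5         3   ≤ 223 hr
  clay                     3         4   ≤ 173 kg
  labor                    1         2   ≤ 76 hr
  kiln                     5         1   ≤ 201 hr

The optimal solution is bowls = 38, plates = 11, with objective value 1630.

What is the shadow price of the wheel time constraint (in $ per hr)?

Check each constraint at x*: wheel time 223/223 (tight); clay 158/173 (slack 15); labor 60/76 (slack 16); kiln 201/201 (tight).
By complementary slackness, y = 0 for the non-binding constraints.
From A_Bᵀ y = c: 5·y_wheel time + 5·y_kiln = 40; 3·y_wheel time + 1·y_kiln = 10.
This yields shadow prices y_wheel time = 1, y_kiln = 7.
Shadow price of wheel time = 1.

1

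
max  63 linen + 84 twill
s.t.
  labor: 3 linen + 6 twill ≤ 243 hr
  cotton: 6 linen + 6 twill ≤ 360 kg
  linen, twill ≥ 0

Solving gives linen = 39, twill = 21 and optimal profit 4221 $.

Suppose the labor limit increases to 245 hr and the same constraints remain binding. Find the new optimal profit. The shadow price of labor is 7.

4235

Δb = 2, so new z* = 4221 + (7)·(2) = 4221 + 14 = 4235.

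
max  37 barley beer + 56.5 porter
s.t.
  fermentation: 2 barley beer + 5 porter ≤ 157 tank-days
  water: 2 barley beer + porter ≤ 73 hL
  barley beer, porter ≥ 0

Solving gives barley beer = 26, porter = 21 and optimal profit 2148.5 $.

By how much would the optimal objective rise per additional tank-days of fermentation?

At the optimum: fermentation uses 157 of 157 (binding); water uses 73 of 73 (binding).
The binding rows give the dual system: 2·y_fermentation + 2·y_water = 37 and 5·y_fermentation + 1·y_water = 56.5.
This yields shadow prices y_fermentation = 9.5, y_water = 9.
Shadow price of fermentation = 9.5.

9.5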